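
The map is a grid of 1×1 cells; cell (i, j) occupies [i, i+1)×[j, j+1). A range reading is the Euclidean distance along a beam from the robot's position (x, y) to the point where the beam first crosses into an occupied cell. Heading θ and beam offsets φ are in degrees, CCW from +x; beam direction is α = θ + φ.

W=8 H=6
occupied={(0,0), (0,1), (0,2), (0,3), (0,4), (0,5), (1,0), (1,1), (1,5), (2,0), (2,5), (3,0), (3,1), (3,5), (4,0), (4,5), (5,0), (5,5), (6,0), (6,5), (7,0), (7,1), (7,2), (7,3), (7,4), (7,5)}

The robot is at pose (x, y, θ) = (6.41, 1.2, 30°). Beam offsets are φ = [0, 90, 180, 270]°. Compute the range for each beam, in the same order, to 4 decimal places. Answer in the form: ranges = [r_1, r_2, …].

beam 1: φ=0°, α=30°
  d=(0.8660,0.5000)  start (6,1)  tX=0.6813 tY=1.6000  stride 1/|dx|=1.1547 1/|dy|=2.0000
    cross x-line → (7,1), t=0.6813 (wall)
  → r_1 = 0.6813
beam 2: φ=90°, α=120°
  d=(-0.5000,0.8660)  start (6,1)  tX=0.8200 tY=0.9238  stride 1/|dx|=2.0000 1/|dy|=1.1547
    cross x-line → (5,1), t=0.8200
    cross y-line → (5,2), t=0.9238
    cross y-line → (5,3), t=2.0785
    cross x-line → (4,3), t=2.8200
    cross y-line → (4,4), t=3.2332
    cross y-line → (4,5), t=4.3879 (wall)
  → r_2 = 4.3879
beam 3: φ=180°, α=210°
  d=(-0.8660,-0.5000)  start (6,1)  tX=0.4734 tY=0.4000  stride 1/|dx|=1.1547 1/|dy|=2.0000
    cross y-line → (6,0), t=0.4000 (wall)
  → r_3 = 0.4000
beam 4: φ=270°, α=300°
  d=(0.5000,-0.8660)  start (6,1)  tX=1.1800 tY=0.2309  stride 1/|dx|=2.0000 1/|dy|=1.1547
    cross y-line → (6,0), t=0.2309 (wall)
  → r_4 = 0.2309

ranges = [0.6813, 4.3879, 0.4000, 0.2309]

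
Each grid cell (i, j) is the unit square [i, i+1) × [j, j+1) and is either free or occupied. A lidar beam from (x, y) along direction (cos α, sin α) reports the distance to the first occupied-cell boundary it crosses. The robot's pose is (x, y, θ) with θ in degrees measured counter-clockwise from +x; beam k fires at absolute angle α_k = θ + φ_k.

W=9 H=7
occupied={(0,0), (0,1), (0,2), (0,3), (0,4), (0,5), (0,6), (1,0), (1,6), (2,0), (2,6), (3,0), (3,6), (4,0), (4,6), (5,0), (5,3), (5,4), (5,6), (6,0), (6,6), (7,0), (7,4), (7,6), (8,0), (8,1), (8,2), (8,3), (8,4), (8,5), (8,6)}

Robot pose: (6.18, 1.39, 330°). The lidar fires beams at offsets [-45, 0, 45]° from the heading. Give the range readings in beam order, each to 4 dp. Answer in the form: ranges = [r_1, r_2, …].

ranges = [0.4038, 0.7800, 1.8842]

beam 1: φ=-45°, α=285°
  direction (0.2588, -0.9659); cell (6,1); t to first gridline: x 3.1682, y 0.4038 (then +3.8637 / +1.0353)
    (6,0) via y @ 0.4038  # hit
  → r_1 = 0.4038
beam 2: φ=0°, α=330°
  direction (0.8660, -0.5000); cell (6,1); t to first gridline: x 0.9469, y 0.7800 (then +1.1547 / +2.0000)
    (6,0) via y @ 0.7800  # hit
  → r_2 = 0.7800
beam 3: φ=45°, α=15°
  direction (0.9659, 0.2588); cell (6,1); t to first gridline: x 0.8489, y 2.3569 (then +1.0353 / +3.8637)
    (7,1) via x @ 0.8489
    (8,1) via x @ 1.8842  # hit
  → r_3 = 1.8842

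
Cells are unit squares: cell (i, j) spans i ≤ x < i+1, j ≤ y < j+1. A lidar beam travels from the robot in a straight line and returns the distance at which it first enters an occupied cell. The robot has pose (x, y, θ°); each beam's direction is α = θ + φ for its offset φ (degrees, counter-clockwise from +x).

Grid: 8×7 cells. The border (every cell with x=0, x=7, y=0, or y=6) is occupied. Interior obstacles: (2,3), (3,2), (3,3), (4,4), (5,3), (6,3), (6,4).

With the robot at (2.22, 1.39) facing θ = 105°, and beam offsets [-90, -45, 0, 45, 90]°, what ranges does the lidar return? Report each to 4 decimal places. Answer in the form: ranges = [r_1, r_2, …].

ranges = [4.9486, 1.5600, 4.7137, 1.4087, 1.2630]

beam 1: φ=-90°, α=15°
  cosα=0.9659 sinα=0.2588 | (2,1) | tMaxX 0.8075 tMaxY 2.3569 | tΔX 1.0353 tΔY 3.8637
    t=0.8075 [x] (3,1)
    t=1.8428 [x] (4,1)
    t=2.3569 [y] (4,2)
    t=2.8781 [x] (5,2)
    t=3.9133 [x] (6,2)
    t=4.9486 [x] (7,2) — stop
  → r_1 = 4.9486
beam 2: φ=-45°, α=60°
  cosα=0.5000 sinα=0.8660 | (2,1) | tMaxX 1.5600 tMaxY 0.7044 | tΔX 2.0000 tΔY 1.1547
    t=0.7044 [y] (2,2)
    t=1.5600 [x] (3,2) — stop
  → r_2 = 1.5600
beam 3: φ=0°, α=105°
  cosα=-0.2588 sinα=0.9659 | (2,1) | tMaxX 0.8500 tMaxY 0.6315 | tΔX 3.8637 tΔY 1.0353
    t=0.6315 [y] (2,2)
    t=0.8500 [x] (1,2)
    t=1.6668 [y] (1,3)
    t=2.7021 [y] (1,4)
    t=3.7373 [y] (1,5)
    t=4.7137 [x] (0,5) — stop
  → r_3 = 4.7137
beam 4: φ=45°, α=150°
  cosα=-0.8660 sinα=0.5000 | (2,1) | tMaxX 0.2540 tMaxY 1.2200 | tΔX 1.1547 tΔY 2.0000
    t=0.2540 [x] (1,1)
    t=1.2200 [y] (1,2)
    t=1.4087 [x] (0,2) — stop
  → r_4 = 1.4087
beam 5: φ=90°, α=195°
  cosα=-0.9659 sinα=-0.2588 | (2,1) | tMaxX 0.2278 tMaxY 1.5068 | tΔX 1.0353 tΔY 3.8637
    t=0.2278 [x] (1,1)
    t=1.2630 [x] (0,1) — stop
  → r_5 = 1.2630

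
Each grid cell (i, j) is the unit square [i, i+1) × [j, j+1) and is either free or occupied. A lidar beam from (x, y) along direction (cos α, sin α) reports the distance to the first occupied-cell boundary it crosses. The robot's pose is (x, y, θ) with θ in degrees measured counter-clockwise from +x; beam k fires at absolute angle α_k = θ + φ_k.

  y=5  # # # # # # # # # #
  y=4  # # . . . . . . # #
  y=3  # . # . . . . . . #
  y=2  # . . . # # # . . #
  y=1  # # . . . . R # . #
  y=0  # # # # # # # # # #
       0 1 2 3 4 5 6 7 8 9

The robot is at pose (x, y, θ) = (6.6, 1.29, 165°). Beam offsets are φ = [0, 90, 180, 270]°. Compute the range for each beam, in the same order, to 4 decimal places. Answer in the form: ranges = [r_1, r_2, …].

beam 1: φ=0°, α=165°
  dir = (cos 165°, sin 165°) = (-0.9659, 0.2588); from cell (6,1)
  next x-line at t=0.6212, next y-line at t=2.7432; Δt_x=1.0353, Δt_y=3.8637
    x: enter (5,1) at t=0.6212
    x: enter (4,1) at t=1.6564
    x: enter (3,1) at t=2.6917
    y: enter (3,2) at t=2.7432
    x: enter (2,2) at t=3.7270
    x: enter (1,2) at t=4.7623
    x: enter (0,2) at t=5.7975 ← occupied
  → r_1 = 5.7975
beam 2: φ=90°, α=255°
  dir = (cos 255°, sin 255°) = (-0.2588, -0.9659); from cell (6,1)
  next x-line at t=2.3182, next y-line at t=0.3002; Δt_x=3.8637, Δt_y=1.0353
    y: enter (6,0) at t=0.3002 ← occupied
  → r_2 = 0.3002
beam 3: φ=180°, α=345°
  dir = (cos 345°, sin 345°) = (0.9659, -0.2588); from cell (6,1)
  next x-line at t=0.4141, next y-line at t=1.1205; Δt_x=1.0353, Δt_y=3.8637
    x: enter (7,1) at t=0.4141 ← occupied
  → r_3 = 0.4141
beam 4: φ=270°, α=75°
  dir = (cos 75°, sin 75°) = (0.2588, 0.9659); from cell (6,1)
  next x-line at t=1.5455, next y-line at t=0.7350; Δt_x=3.8637, Δt_y=1.0353
    y: enter (6,2) at t=0.7350 ← occupied
  → r_4 = 0.7350

ranges = [5.7975, 0.3002, 0.4141, 0.7350]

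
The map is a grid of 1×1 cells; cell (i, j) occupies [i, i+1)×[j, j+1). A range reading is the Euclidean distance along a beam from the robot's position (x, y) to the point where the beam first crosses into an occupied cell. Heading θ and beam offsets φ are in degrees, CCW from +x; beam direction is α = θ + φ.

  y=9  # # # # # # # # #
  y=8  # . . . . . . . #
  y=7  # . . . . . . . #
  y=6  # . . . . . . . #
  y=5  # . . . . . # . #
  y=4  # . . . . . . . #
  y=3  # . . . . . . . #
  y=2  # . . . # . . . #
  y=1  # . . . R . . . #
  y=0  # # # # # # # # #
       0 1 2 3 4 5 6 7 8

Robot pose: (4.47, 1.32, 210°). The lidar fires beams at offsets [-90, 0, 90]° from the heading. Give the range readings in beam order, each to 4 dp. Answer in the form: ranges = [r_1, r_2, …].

ranges = [0.7852, 0.6400, 0.3695]

beam 1: φ=-90°, α=120°
  d=(-0.5000,0.8660)  start (4,1)  tX=0.9400 tY=0.7852  stride 1/|dx|=2.0000 1/|dy|=1.1547
    cross y-line → (4,2), t=0.7852 (wall)
  → r_1 = 0.7852
beam 2: φ=0°, α=210°
  d=(-0.8660,-0.5000)  start (4,1)  tX=0.5427 tY=0.6400  stride 1/|dx|=1.1547 1/|dy|=2.0000
    cross x-line → (3,1), t=0.5427
    cross y-line → (3,0), t=0.6400 (wall)
  → r_2 = 0.6400
beam 3: φ=90°, α=300°
  d=(0.5000,-0.8660)  start (4,1)  tX=1.0600 tY=0.3695  stride 1/|dx|=2.0000 1/|dy|=1.1547
    cross y-line → (4,0), t=0.3695 (wall)
  → r_3 = 0.3695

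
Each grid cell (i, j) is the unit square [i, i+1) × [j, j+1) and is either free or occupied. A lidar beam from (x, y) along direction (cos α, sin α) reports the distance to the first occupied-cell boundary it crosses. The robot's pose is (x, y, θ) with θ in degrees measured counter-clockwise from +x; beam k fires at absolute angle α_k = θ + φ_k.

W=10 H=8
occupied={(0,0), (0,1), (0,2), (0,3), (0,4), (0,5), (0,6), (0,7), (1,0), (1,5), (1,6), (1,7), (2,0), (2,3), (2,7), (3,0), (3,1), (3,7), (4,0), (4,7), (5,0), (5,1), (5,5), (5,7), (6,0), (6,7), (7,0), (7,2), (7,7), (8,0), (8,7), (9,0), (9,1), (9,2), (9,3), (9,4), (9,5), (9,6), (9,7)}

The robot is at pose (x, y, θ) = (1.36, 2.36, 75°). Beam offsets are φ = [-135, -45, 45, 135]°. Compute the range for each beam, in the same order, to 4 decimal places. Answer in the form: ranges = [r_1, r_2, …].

beam 1: φ=-135°, α=300°
  direction (0.5000, -0.8660); cell (1,2); t to first gridline: x 1.2800, y 0.4157 (then +2.0000 / +1.1547)
    (1,1) via y @ 0.4157
    (2,1) via x @ 1.2800
    (2,0) via y @ 1.5704  # hit
  → r_1 = 1.5704
beam 2: φ=-45°, α=30°
  direction (0.8660, 0.5000); cell (1,2); t to first gridline: x 0.7390, y 1.2800 (then +1.1547 / +2.0000)
    (2,2) via x @ 0.7390
    (2,3) via y @ 1.2800  # hit
  → r_2 = 1.2800
beam 3: φ=45°, α=120°
  direction (-0.5000, 0.8660); cell (1,2); t to first gridline: x 0.7200, y 0.7390 (then +2.0000 / +1.1547)
    (0,2) via x @ 0.7200  # hit
  → r_3 = 0.7200
beam 4: φ=135°, α=210°
  direction (-0.8660, -0.5000); cell (1,2); t to first gridline: x 0.4157, y 0.7200 (then +1.1547 / +2.0000)
    (0,2) via x @ 0.4157  # hit
  → r_4 = 0.4157

ranges = [1.5704, 1.2800, 0.7200, 0.4157]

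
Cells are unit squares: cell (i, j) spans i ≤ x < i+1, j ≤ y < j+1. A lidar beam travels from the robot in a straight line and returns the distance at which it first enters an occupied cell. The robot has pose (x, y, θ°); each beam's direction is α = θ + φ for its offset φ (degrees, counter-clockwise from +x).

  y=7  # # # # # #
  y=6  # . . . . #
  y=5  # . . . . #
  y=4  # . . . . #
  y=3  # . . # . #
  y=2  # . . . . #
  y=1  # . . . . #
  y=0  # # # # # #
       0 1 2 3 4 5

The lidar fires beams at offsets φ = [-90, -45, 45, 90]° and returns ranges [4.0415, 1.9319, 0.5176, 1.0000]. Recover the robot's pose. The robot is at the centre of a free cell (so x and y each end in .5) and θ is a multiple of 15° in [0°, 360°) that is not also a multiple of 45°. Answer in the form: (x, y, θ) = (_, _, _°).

The pose lattice has 23·16 = 368 candidates. Test each by forward raycasting.
  (2.5, 5.5, 120°): beam 1 = 2.8868 ≠ 4.0415 ✗
  (2.5, 1.5, 15°): beam 1 = 0.5176 ≠ 4.0415 ✗
  (4.5, 3.5, 210°): beam 2 = 0.5176 ≠ 1.9319 ✗
  (1.5, 5.5, 75°): beam 1 = 3.6235 ≠ 4.0415 ✗
  (4.5, 5.5, 330°): beam 1 = 1.7321 ≠ 4.0415 ✗
  …
  (1.5, 3.5, 150°): r_1=4.0415, r_2=1.9319, r_3=0.5176, r_4=1.0000 — all match ✓
No second candidate reproduces the full scan.

(x, y, θ) = (1.5, 3.5, 150°)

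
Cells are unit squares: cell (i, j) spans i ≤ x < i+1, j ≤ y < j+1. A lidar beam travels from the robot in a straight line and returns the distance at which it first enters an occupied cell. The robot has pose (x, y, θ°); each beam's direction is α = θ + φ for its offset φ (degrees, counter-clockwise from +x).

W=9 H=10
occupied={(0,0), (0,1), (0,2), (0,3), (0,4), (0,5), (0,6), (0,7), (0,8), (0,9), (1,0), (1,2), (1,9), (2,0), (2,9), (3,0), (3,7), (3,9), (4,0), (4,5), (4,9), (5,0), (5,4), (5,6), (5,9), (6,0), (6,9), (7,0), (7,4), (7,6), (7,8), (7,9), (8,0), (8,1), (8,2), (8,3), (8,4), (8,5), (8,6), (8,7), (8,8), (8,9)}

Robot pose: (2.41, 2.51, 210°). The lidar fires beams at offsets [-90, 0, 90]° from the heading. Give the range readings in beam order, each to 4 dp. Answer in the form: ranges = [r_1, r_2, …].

ranges = [2.8200, 0.4734, 1.7436]

beam 1: φ=-90°, α=120°
  dir = (cos 120°, sin 120°) = (-0.5000, 0.8660); from cell (2,2)
  next x-line at t=0.8200, next y-line at t=0.5658; Δt_x=2.0000, Δt_y=1.1547
    y: enter (2,3) at t=0.5658
    x: enter (1,3) at t=0.8200
    y: enter (1,4) at t=1.7205
    x: enter (0,4) at t=2.8200 ← occupied
  → r_1 = 2.8200
beam 2: φ=0°, α=210°
  dir = (cos 210°, sin 210°) = (-0.8660, -0.5000); from cell (2,2)
  next x-line at t=0.4734, next y-line at t=1.0200; Δt_x=1.1547, Δt_y=2.0000
    x: enter (1,2) at t=0.4734 ← occupied
  → r_2 = 0.4734
beam 3: φ=90°, α=300°
  dir = (cos 300°, sin 300°) = (0.5000, -0.8660); from cell (2,2)
  next x-line at t=1.1800, next y-line at t=0.5889; Δt_x=2.0000, Δt_y=1.1547
    y: enter (2,1) at t=0.5889
    x: enter (3,1) at t=1.1800
    y: enter (3,0) at t=1.7436 ← occupied
  → r_3 = 1.7436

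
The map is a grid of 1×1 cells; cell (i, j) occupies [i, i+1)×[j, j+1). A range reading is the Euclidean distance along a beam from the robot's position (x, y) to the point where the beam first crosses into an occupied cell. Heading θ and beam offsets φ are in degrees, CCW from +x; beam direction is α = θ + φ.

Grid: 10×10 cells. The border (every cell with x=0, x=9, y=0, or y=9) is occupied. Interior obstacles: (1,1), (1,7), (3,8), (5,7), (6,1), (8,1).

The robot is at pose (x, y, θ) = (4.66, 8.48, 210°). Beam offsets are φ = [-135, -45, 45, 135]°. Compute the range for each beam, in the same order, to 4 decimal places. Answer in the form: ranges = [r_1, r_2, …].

ranges = [0.5383, 0.6833, 7.7439, 4.4931]

beam 1: φ=-135°, α=75°
  d=(0.2588,0.9659)  start (4,8)  tX=1.3137 tY=0.5383  stride 1/|dx|=3.8637 1/|dy|=1.0353
    cross y-line → (4,9), t=0.5383 (wall)
  → r_1 = 0.5383
beam 2: φ=-45°, α=165°
  d=(-0.9659,0.2588)  start (4,8)  tX=0.6833 tY=2.0091  stride 1/|dx|=1.0353 1/|dy|=3.8637
    cross x-line → (3,8), t=0.6833 (wall)
  → r_2 = 0.6833
beam 3: φ=45°, α=255°
  d=(-0.2588,-0.9659)  start (4,8)  tX=2.5500 tY=0.4969  stride 1/|dx|=3.8637 1/|dy|=1.0353
    cross y-line → (4,7), t=0.4969
    cross y-line → (4,6), t=1.5322
    cross x-line → (3,6), t=2.5500
    cross y-line → (3,5), t=2.5675
    cross y-line → (3,4), t=3.6028
    cross y-line → (3,3), t=4.6380
    cross y-line → (3,2), t=5.6733
    cross x-line → (2,2), t=6.4137
    cross y-line → (2,1), t=6.7086
    cross y-line → (2,0), t=7.7439 (wall)
  → r_3 = 7.7439
beam 4: φ=135°, α=345°
  d=(0.9659,-0.2588)  start (4,8)  tX=0.3520 tY=1.8546  stride 1/|dx|=1.0353 1/|dy|=3.8637
    cross x-line → (5,8), t=0.3520
    cross x-line → (6,8), t=1.3873
    cross y-line → (6,7), t=1.8546
    cross x-line → (7,7), t=2.4225
    cross x-line → (8,7), t=3.4578
    cross x-line → (9,7), t=4.4931 (wall)
  → r_4 = 4.4931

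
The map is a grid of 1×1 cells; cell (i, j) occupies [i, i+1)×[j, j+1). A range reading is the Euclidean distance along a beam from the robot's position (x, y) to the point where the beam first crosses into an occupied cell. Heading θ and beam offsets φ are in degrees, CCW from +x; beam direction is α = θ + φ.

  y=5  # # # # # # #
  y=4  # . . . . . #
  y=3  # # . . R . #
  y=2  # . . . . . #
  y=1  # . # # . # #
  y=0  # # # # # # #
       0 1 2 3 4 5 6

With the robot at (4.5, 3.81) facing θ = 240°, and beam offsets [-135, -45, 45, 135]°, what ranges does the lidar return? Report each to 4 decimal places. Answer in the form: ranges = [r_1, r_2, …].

ranges = [1.2320, 2.5882, 1.9319, 1.5529]

beam 1: φ=-135°, α=105°
  d=(-0.2588,0.9659)  start (4,3)  tX=1.9319 tY=0.1967  stride 1/|dx|=3.8637 1/|dy|=1.0353
    cross y-line → (4,4), t=0.1967
    cross y-line → (4,5), t=1.2320 (wall)
  → r_1 = 1.2320
beam 2: φ=-45°, α=195°
  d=(-0.9659,-0.2588)  start (4,3)  tX=0.5176 tY=3.1296  stride 1/|dx|=1.0353 1/|dy|=3.8637
    cross x-line → (3,3), t=0.5176
    cross x-line → (2,3), t=1.5529
    cross x-line → (1,3), t=2.5882 (wall)
  → r_2 = 2.5882
beam 3: φ=45°, α=285°
  d=(0.2588,-0.9659)  start (4,3)  tX=1.9319 tY=0.8386  stride 1/|dx|=3.8637 1/|dy|=1.0353
    cross y-line → (4,2), t=0.8386
    cross y-line → (4,1), t=1.8738
    cross x-line → (5,1), t=1.9319 (wall)
  → r_3 = 1.9319
beam 4: φ=135°, α=15°
  d=(0.9659,0.2588)  start (4,3)  tX=0.5176 tY=0.7341  stride 1/|dx|=1.0353 1/|dy|=3.8637
    cross x-line → (5,3), t=0.5176
    cross y-line → (5,4), t=0.7341
    cross x-line → (6,4), t=1.5529 (wall)
  → r_4 = 1.5529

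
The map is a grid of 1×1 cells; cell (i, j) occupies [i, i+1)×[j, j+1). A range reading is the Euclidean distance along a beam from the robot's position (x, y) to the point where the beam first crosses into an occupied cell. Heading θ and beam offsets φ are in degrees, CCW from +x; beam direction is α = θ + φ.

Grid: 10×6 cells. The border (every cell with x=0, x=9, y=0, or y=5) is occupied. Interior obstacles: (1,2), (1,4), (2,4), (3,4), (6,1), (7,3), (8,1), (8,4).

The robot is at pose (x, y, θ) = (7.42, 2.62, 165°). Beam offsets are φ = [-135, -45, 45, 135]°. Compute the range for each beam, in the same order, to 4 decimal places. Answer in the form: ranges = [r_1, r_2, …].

beam 1: φ=-135°, α=30°
  direction (0.8660, 0.5000); cell (7,2); t to first gridline: x 0.6697, y 0.7600 (then +1.1547 / +2.0000)
    (8,2) via x @ 0.6697
    (8,3) via y @ 0.7600
    (9,3) via x @ 1.8244  # hit
  → r_1 = 1.8244
beam 2: φ=-45°, α=120°
  direction (-0.5000, 0.8660); cell (7,2); t to first gridline: x 0.8400, y 0.4388 (then +2.0000 / +1.1547)
    (7,3) via y @ 0.4388  # hit
  → r_2 = 0.4388
beam 3: φ=45°, α=210°
  direction (-0.8660, -0.5000); cell (7,2); t to first gridline: x 0.4850, y 1.2400 (then +1.1547 / +2.0000)
    (6,2) via x @ 0.4850
    (6,1) via y @ 1.2400  # hit
  → r_3 = 1.2400
beam 4: φ=135°, α=300°
  direction (0.5000, -0.8660); cell (7,2); t to first gridline: x 1.1600, y 0.7159 (then +2.0000 / +1.1547)
    (7,1) via y @ 0.7159
    (8,1) via x @ 1.1600  # hit
  → r_4 = 1.1600

ranges = [1.8244, 0.4388, 1.2400, 1.1600]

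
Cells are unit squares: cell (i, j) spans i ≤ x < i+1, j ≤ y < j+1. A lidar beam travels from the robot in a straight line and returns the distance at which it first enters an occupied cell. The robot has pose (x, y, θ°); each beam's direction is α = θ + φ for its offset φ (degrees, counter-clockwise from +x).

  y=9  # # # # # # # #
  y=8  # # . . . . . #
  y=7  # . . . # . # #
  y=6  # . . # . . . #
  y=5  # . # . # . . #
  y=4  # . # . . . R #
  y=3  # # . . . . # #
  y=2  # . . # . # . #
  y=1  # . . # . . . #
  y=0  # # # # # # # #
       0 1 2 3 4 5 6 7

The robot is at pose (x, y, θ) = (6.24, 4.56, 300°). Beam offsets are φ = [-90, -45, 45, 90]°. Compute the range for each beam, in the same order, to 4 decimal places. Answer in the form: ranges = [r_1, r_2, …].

beam 1: φ=-90°, α=210°
  dir = (cos 210°, sin 210°) = (-0.8660, -0.5000); from cell (6,4)
  next x-line at t=0.2771, next y-line at t=1.1200; Δt_x=1.1547, Δt_y=2.0000
    x: enter (5,4) at t=0.2771
    y: enter (5,3) at t=1.1200
    x: enter (4,3) at t=1.4318
    x: enter (3,3) at t=2.5865
    y: enter (3,2) at t=3.1200 ← occupied
  → r_1 = 3.1200
beam 2: φ=-45°, α=255°
  dir = (cos 255°, sin 255°) = (-0.2588, -0.9659); from cell (6,4)
  next x-line at t=0.9273, next y-line at t=0.5798; Δt_x=3.8637, Δt_y=1.0353
    y: enter (6,3) at t=0.5798 ← occupied
  → r_2 = 0.5798
beam 3: φ=45°, α=345°
  dir = (cos 345°, sin 345°) = (0.9659, -0.2588); from cell (6,4)
  next x-line at t=0.7868, next y-line at t=2.1637; Δt_x=1.0353, Δt_y=3.8637
    x: enter (7,4) at t=0.7868 ← occupied
  → r_3 = 0.7868
beam 4: φ=90°, α=30°
  dir = (cos 30°, sin 30°) = (0.8660, 0.5000); from cell (6,4)
  next x-line at t=0.8776, next y-line at t=0.8800; Δt_x=1.1547, Δt_y=2.0000
    x: enter (7,4) at t=0.8776 ← occupied
  → r_4 = 0.8776

ranges = [3.1200, 0.5798, 0.7868, 0.8776]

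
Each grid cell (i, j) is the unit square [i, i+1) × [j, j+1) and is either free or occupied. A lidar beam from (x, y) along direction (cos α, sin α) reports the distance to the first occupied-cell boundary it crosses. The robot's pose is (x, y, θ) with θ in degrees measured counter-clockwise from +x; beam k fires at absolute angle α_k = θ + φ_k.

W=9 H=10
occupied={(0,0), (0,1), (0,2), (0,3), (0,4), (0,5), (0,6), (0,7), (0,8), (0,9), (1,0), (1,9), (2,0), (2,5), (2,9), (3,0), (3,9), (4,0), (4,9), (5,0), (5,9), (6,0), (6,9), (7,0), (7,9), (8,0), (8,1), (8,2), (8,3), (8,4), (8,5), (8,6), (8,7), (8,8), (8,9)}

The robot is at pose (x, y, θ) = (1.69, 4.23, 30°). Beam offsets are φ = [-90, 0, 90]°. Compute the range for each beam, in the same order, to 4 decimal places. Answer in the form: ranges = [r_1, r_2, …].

beam 1: φ=-90°, α=300°
  direction (0.5000, -0.8660); cell (1,4); t to first gridline: x 0.6200, y 0.2656 (then +2.0000 / +1.1547)
    (1,3) via y @ 0.2656
    (2,3) via x @ 0.6200
    (2,2) via y @ 1.4203
    (2,1) via y @ 2.5750
    (3,1) via x @ 2.6200
    (3,0) via y @ 3.7297  # hit
  → r_1 = 3.7297
beam 2: φ=0°, α=30°
  direction (0.8660, 0.5000); cell (1,4); t to first gridline: x 0.3580, y 1.5400 (then +1.1547 / +2.0000)
    (2,4) via x @ 0.3580
    (3,4) via x @ 1.5127
    (3,5) via y @ 1.5400
    (4,5) via x @ 2.6674
    (4,6) via y @ 3.5400
    (5,6) via x @ 3.8221
    (6,6) via x @ 4.9768
    (6,7) via y @ 5.5400
    (7,7) via x @ 6.1315
    (8,7) via x @ 7.2862  # hit
  → r_2 = 7.2862
beam 3: φ=90°, α=120°
  direction (-0.5000, 0.8660); cell (1,4); t to first gridline: x 1.3800, y 0.8891 (then +2.0000 / +1.1547)
    (1,5) via y @ 0.8891
    (0,5) via x @ 1.3800  # hit
  → r_3 = 1.3800

ranges = [3.7297, 7.2862, 1.3800]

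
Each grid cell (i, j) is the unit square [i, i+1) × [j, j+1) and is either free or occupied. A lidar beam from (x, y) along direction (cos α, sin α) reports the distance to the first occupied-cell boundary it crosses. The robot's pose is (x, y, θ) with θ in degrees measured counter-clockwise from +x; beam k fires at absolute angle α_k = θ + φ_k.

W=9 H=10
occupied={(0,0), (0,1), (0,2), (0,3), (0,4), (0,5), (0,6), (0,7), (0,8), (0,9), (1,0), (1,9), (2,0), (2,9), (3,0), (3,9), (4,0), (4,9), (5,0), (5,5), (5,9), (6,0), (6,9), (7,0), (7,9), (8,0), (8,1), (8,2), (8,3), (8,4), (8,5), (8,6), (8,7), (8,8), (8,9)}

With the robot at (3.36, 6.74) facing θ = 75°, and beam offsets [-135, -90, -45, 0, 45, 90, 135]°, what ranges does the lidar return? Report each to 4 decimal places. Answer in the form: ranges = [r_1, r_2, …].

beam 1: φ=-135°, α=300°
  cosα=0.5000 sinα=-0.8660 | (3,6) | tMaxX 1.2800 tMaxY 0.8545 | tΔX 2.0000 tΔY 1.1547
    t=0.8545 [y] (3,5)
    t=1.2800 [x] (4,5)
    t=2.0092 [y] (4,4)
    t=3.1639 [y] (4,3)
    t=3.2800 [x] (5,3)
    t=4.3186 [y] (5,2)
    t=5.2800 [x] (6,2)
    t=5.4733 [y] (6,1)
    t=6.6280 [y] (6,0) — stop
  → r_1 = 6.6280
beam 2: φ=-90°, α=345°
  cosα=0.9659 sinα=-0.2588 | (3,6) | tMaxX 0.6626 tMaxY 2.8591 | tΔX 1.0353 tΔY 3.8637
    t=0.6626 [x] (4,6)
    t=1.6979 [x] (5,6)
    t=2.7331 [x] (6,6)
    t=2.8591 [y] (6,5)
    t=3.7684 [x] (7,5)
    t=4.8037 [x] (8,5) — stop
  → r_2 = 4.8037
beam 3: φ=-45°, α=30°
  cosα=0.8660 sinα=0.5000 | (3,6) | tMaxX 0.7390 tMaxY 0.5200 | tΔX 1.1547 tΔY 2.0000
    t=0.5200 [y] (3,7)
    t=0.7390 [x] (4,7)
    t=1.8937 [x] (5,7)
    t=2.5200 [y] (5,8)
    t=3.0484 [x] (6,8)
    t=4.2031 [x] (7,8)
    t=4.5200 [y] (7,9) — stop
  → r_3 = 4.5200
beam 4: φ=0°, α=75°
  cosα=0.2588 sinα=0.9659 | (3,6) | tMaxX 2.4728 tMaxY 0.2692 | tΔX 3.8637 tΔY 1.0353
    t=0.2692 [y] (3,7)
    t=1.3044 [y] (3,8)
    t=2.3397 [y] (3,9) — stop
  → r_4 = 2.3397
beam 5: φ=45°, α=120°
  cosα=-0.5000 sinα=0.8660 | (3,6) | tMaxX 0.7200 tMaxY 0.3002 | tΔX 2.0000 tΔY 1.1547
    t=0.3002 [y] (3,7)
    t=0.7200 [x] (2,7)
    t=1.4549 [y] (2,8)
    t=2.6096 [y] (2,9) — stop
  → r_5 = 2.6096
beam 6: φ=90°, α=165°
  cosα=-0.9659 sinα=0.2588 | (3,6) | tMaxX 0.3727 tMaxY 1.0046 | tΔX 1.0353 tΔY 3.8637
    t=0.3727 [x] (2,6)
    t=1.0046 [y] (2,7)
    t=1.4080 [x] (1,7)
    t=2.4433 [x] (0,7) — stop
  → r_6 = 2.4433
beam 7: φ=135°, α=210°
  cosα=-0.8660 sinα=-0.5000 | (3,6) | tMaxX 0.4157 tMaxY 1.4800 | tΔX 1.1547 tΔY 2.0000
    t=0.4157 [x] (2,6)
    t=1.4800 [y] (2,5)
    t=1.5704 [x] (1,5)
    t=2.7251 [x] (0,5) — stop
  → r_7 = 2.7251

ranges = [6.6280, 4.8037, 4.5200, 2.3397, 2.6096, 2.4433, 2.7251]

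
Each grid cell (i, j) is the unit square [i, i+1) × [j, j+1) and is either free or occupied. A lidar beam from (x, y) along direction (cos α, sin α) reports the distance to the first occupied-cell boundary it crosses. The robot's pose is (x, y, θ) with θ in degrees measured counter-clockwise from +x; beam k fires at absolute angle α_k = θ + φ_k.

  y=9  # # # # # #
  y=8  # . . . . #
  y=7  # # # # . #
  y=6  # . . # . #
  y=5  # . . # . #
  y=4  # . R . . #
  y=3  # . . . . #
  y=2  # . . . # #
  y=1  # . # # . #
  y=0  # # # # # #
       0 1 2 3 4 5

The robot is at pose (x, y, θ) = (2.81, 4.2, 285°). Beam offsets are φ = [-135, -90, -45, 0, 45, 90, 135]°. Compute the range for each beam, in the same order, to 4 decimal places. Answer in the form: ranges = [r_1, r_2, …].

ranges = [2.0900, 1.8738, 3.6200, 2.2776, 2.4000, 2.2673, 0.9238]

beam 1: φ=-135°, α=150°
  direction (-0.8660, 0.5000); cell (2,4); t to first gridline: x 0.9353, y 1.6000 (then +1.1547 / +2.0000)
    (1,4) via x @ 0.9353
    (1,5) via y @ 1.6000
    (0,5) via x @ 2.0900  # hit
  → r_1 = 2.0900
beam 2: φ=-90°, α=195°
  direction (-0.9659, -0.2588); cell (2,4); t to first gridline: x 0.8386, y 0.7727 (then +1.0353 / +3.8637)
    (2,3) via y @ 0.7727
    (1,3) via x @ 0.8386
    (0,3) via x @ 1.8738  # hit
  → r_2 = 1.8738
beam 3: φ=-45°, α=240°
  direction (-0.5000, -0.8660); cell (2,4); t to first gridline: x 1.6200, y 0.2309 (then +2.0000 / +1.1547)
    (2,3) via y @ 0.2309
    (2,2) via y @ 1.3856
    (1,2) via x @ 1.6200
    (1,1) via y @ 2.5403
    (0,1) via x @ 3.6200  # hit
  → r_3 = 3.6200
beam 4: φ=0°, α=285°
  direction (0.2588, -0.9659); cell (2,4); t to first gridline: x 0.7341, y 0.2071 (then +3.8637 / +1.0353)
    (2,3) via y @ 0.2071
    (3,3) via x @ 0.7341
    (3,2) via y @ 1.2423
    (3,1) via y @ 2.2776  # hit
  → r_4 = 2.2776
beam 5: φ=45°, α=330°
  direction (0.8660, -0.5000); cell (2,4); t to first gridline: x 0.2194, y 0.4000 (then +1.1547 / +2.0000)
    (3,4) via x @ 0.2194
    (3,3) via y @ 0.4000
    (4,3) via x @ 1.3741
    (4,2) via y @ 2.4000  # hit
  → r_5 = 2.4000
beam 6: φ=90°, α=15°
  direction (0.9659, 0.2588); cell (2,4); t to first gridline: x 0.1967, y 3.0910 (then +1.0353 / +3.8637)
    (3,4) via x @ 0.1967
    (4,4) via x @ 1.2320
    (5,4) via x @ 2.2673  # hit
  → r_6 = 2.2673
beam 7: φ=135°, α=60°
  direction (0.5000, 0.8660); cell (2,4); t to first gridline: x 0.3800, y 0.9238 (then +2.0000 / +1.1547)
    (3,4) via x @ 0.3800
    (3,5) via y @ 0.9238  # hit
  → r_7 = 0.9238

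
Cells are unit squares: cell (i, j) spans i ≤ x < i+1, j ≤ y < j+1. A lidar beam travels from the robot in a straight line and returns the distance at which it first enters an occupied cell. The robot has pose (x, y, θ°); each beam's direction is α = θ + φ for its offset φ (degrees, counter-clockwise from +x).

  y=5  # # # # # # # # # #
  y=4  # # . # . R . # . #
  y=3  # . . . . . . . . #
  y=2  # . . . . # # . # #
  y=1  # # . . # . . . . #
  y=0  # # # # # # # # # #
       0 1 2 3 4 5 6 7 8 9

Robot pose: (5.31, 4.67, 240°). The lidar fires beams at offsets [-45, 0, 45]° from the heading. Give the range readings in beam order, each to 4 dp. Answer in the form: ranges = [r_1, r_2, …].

beam 1: φ=-45°, α=195°
  cosα=-0.9659 sinα=-0.2588 | (5,4) | tMaxX 0.3209 tMaxY 2.5887 | tΔX 1.0353 tΔY 3.8637
    t=0.3209 [x] (4,4)
    t=1.3562 [x] (3,4) — stop
  → r_1 = 1.3562
beam 2: φ=0°, α=240°
  cosα=-0.5000 sinα=-0.8660 | (5,4) | tMaxX 0.6200 tMaxY 0.7736 | tΔX 2.0000 tΔY 1.1547
    t=0.6200 [x] (4,4)
    t=0.7736 [y] (4,3)
    t=1.9283 [y] (4,2)
    t=2.6200 [x] (3,2)
    t=3.0831 [y] (3,1)
    t=4.2378 [y] (3,0) — stop
  → r_2 = 4.2378
beam 3: φ=45°, α=285°
  cosα=0.2588 sinα=-0.9659 | (5,4) | tMaxX 2.6660 tMaxY 0.6936 | tΔX 3.8637 tΔY 1.0353
    t=0.6936 [y] (5,3)
    t=1.7289 [y] (5,2) — stop
  → r_3 = 1.7289

ranges = [1.3562, 4.2378, 1.7289]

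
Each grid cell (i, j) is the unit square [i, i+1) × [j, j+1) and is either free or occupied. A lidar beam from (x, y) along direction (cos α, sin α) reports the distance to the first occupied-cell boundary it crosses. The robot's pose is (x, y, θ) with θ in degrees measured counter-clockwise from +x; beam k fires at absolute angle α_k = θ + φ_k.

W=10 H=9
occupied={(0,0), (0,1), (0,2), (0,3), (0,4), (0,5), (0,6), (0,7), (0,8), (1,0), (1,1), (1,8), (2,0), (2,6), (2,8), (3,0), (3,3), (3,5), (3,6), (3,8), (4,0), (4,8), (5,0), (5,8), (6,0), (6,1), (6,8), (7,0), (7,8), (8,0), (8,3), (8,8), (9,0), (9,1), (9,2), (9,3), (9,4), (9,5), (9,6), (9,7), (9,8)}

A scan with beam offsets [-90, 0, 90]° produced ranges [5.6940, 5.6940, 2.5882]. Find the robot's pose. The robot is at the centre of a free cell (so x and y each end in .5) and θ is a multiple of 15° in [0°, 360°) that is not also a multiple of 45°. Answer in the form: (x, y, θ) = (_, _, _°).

Candidates: 49 free-cell centres × 16 headings = 784 poses. Raycast each; keep the one whose scan matches to 4 dp.
  (8.5, 7.5, 60°): beam 1 = 0.5774 ≠ 5.6940 ✗
  (2.5, 7.5, 150°): beam 1 = 0.5774 ≠ 5.6940 ✗
  (8.5, 4.5, 240°): beam 1 = 7.0000 ≠ 5.6940 ✗
  …
  (6.5, 6.5, 255°): r_1=5.6940, r_2=5.6940, r_3=2.5882 — all match ✓
Unique over the lattice → pose = (6.5, 6.5, 255°).

(x, y, θ) = (6.5, 6.5, 255°)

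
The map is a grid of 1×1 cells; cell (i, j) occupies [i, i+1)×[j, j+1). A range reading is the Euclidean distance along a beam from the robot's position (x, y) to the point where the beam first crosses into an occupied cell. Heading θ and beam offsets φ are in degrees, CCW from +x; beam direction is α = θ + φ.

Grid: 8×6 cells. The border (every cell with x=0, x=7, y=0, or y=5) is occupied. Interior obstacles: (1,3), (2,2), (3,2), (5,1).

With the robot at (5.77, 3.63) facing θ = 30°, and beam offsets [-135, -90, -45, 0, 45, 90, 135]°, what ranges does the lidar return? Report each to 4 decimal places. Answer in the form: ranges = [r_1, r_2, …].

beam 1: φ=-135°, α=255°
  d=(-0.2588,-0.9659)  start (5,3)  tX=2.9751 tY=0.6522  stride 1/|dx|=3.8637 1/|dy|=1.0353
    cross y-line → (5,2), t=0.6522
    cross y-line → (5,1), t=1.6875 (wall)
  → r_1 = 1.6875
beam 2: φ=-90°, α=300°
  d=(0.5000,-0.8660)  start (5,3)  tX=0.4600 tY=0.7275  stride 1/|dx|=2.0000 1/|dy|=1.1547
    cross x-line → (6,3), t=0.4600
    cross y-line → (6,2), t=0.7275
    cross y-line → (6,1), t=1.8822
    cross x-line → (7,1), t=2.4600 (wall)
  → r_2 = 2.4600
beam 3: φ=-45°, α=345°
  d=(0.9659,-0.2588)  start (5,3)  tX=0.2381 tY=2.4341  stride 1/|dx|=1.0353 1/|dy|=3.8637
    cross x-line → (6,3), t=0.2381
    cross x-line → (7,3), t=1.2734 (wall)
  → r_3 = 1.2734
beam 4: φ=0°, α=30°
  d=(0.8660,0.5000)  start (5,3)  tX=0.2656 tY=0.7400  stride 1/|dx|=1.1547 1/|dy|=2.0000
    cross x-line → (6,3), t=0.2656
    cross y-line → (6,4), t=0.7400
    cross x-line → (7,4), t=1.4203 (wall)
  → r_4 = 1.4203
beam 5: φ=45°, α=75°
  d=(0.2588,0.9659)  start (5,3)  tX=0.8887 tY=0.3831  stride 1/|dx|=3.8637 1/|dy|=1.0353
    cross y-line → (5,4), t=0.3831
    cross x-line → (6,4), t=0.8887
    cross y-line → (6,5), t=1.4183 (wall)
  → r_5 = 1.4183
beam 6: φ=90°, α=120°
  d=(-0.5000,0.8660)  start (5,3)  tX=1.5400 tY=0.4272  stride 1/|dx|=2.0000 1/|dy|=1.1547
    cross y-line → (5,4), t=0.4272
    cross x-line → (4,4), t=1.5400
    cross y-line → (4,5), t=1.5819 (wall)
  → r_6 = 1.5819
beam 7: φ=135°, α=165°
  d=(-0.9659,0.2588)  start (5,3)  tX=0.7972 tY=1.4296  stride 1/|dx|=1.0353 1/|dy|=3.8637
    cross x-line → (4,3), t=0.7972
    cross y-line → (4,4), t=1.4296
    cross x-line → (3,4), t=1.8324
    cross x-line → (2,4), t=2.8677
    cross x-line → (1,4), t=3.9030
    cross x-line → (0,4), t=4.9383 (wall)
  → r_7 = 4.9383

ranges = [1.6875, 2.4600, 1.2734, 1.4203, 1.4183, 1.5819, 4.9383]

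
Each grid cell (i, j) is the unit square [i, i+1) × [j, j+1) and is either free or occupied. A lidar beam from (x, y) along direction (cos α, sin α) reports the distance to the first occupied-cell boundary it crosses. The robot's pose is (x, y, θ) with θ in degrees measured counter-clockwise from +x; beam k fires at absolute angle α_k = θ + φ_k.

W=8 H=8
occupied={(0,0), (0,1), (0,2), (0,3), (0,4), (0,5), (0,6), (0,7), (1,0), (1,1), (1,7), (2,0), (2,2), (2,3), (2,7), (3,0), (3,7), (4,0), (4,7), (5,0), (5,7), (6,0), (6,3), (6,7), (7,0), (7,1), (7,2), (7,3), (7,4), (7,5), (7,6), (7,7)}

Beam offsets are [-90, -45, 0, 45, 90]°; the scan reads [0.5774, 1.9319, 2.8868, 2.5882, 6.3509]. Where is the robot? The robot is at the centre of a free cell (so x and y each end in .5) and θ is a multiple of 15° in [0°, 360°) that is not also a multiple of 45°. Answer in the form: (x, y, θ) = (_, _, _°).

The pose lattice has 32·16 = 512 candidates. Test each by forward raycasting.
  (3.5, 6.5, 60°): beam 1 = 4.0415 ≠ 0.5774 ✗
  (3.5, 4.5, 105°): beam 1 = 3.6235 ≠ 0.5774 ✗
  (5.5, 3.5, 330°): beam 1 = 2.8868 ≠ 0.5774 ✗
  (3.5, 3.5, 120°): beam 1 = 4.0415 ≠ 0.5774 ✗
  …
  (3.5, 6.5, 210°): r_1=0.5774, r_2=1.9319, r_3=2.8868, r_4=2.5882, r_5=6.3509 — all match ✓
No second candidate reproduces the full scan.

(x, y, θ) = (3.5, 6.5, 210°)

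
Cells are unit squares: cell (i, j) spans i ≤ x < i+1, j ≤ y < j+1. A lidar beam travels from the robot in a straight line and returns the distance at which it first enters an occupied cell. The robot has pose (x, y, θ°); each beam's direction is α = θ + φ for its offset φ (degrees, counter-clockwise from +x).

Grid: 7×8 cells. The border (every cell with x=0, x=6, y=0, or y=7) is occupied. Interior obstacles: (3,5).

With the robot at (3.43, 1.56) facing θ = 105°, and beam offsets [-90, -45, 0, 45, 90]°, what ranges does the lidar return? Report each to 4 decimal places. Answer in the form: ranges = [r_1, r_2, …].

ranges = [2.6607, 5.1400, 5.6319, 2.8059, 2.1637]

beam 1: φ=-90°, α=15°
  cosα=0.9659 sinα=0.2588 | (3,1) | tMaxX 0.5901 tMaxY 1.7000 | tΔX 1.0353 tΔY 3.8637
    t=0.5901 [x] (4,1)
    t=1.6254 [x] (5,1)
    t=1.7000 [y] (5,2)
    t=2.6607 [x] (6,2) — stop
  → r_1 = 2.6607
beam 2: φ=-45°, α=60°
  cosα=0.5000 sinα=0.8660 | (3,1) | tMaxX 1.1400 tMaxY 0.5081 | tΔX 2.0000 tΔY 1.1547
    t=0.5081 [y] (3,2)
    t=1.1400 [x] (4,2)
    t=1.6628 [y] (4,3)
    t=2.8175 [y] (4,4)
    t=3.1400 [x] (5,4)
    t=3.9722 [y] (5,5)
    t=5.1269 [y] (5,6)
    t=5.1400 [x] (6,6) — stop
  → r_2 = 5.1400
beam 3: φ=0°, α=105°
  cosα=-0.2588 sinα=0.9659 | (3,1) | tMaxX 1.6614 tMaxY 0.4555 | tΔX 3.8637 tΔY 1.0353
    t=0.4555 [y] (3,2)
    t=1.4908 [y] (3,3)
    t=1.6614 [x] (2,3)
    t=2.5261 [y] (2,4)
    t=3.5614 [y] (2,5)
    t=4.5966 [y] (2,6)
    t=5.5251 [x] (1,6)
    t=5.6319 [y] (1,7) — stop
  → r_3 = 5.6319
beam 4: φ=45°, α=150°
  cosα=-0.8660 sinα=0.5000 | (3,1) | tMaxX 0.4965 tMaxY 0.8800 | tΔX 1.1547 tΔY 2.0000
    t=0.4965 [x] (2,1)
    t=0.8800 [y] (2,2)
    t=1.6512 [x] (1,2)
    t=2.8059 [x] (0,2) — stop
  → r_4 = 2.8059
beam 5: φ=90°, α=195°
  cosα=-0.9659 sinα=-0.2588 | (3,1) | tMaxX 0.4452 tMaxY 2.1637 | tΔX 1.0353 tΔY 3.8637
    t=0.4452 [x] (2,1)
    t=1.4804 [x] (1,1)
    t=2.1637 [y] (1,0) — stop
  → r_5 = 2.1637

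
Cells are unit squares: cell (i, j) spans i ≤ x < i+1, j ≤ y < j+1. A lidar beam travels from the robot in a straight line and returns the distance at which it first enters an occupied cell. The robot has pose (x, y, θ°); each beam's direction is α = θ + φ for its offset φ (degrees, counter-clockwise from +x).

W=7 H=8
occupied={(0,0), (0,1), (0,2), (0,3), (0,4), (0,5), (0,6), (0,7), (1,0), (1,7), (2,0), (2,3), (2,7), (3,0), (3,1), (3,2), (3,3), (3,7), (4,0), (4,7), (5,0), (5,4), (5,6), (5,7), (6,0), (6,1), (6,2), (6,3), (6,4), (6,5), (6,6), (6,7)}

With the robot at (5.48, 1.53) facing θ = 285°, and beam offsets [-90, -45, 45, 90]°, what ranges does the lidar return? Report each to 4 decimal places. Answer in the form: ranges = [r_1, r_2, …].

beam 1: φ=-90°, α=195°
  d=(-0.9659,-0.2588)  start (5,1)  tX=0.4969 tY=2.0478  stride 1/|dx|=1.0353 1/|dy|=3.8637
    cross x-line → (4,1), t=0.4969
    cross x-line → (3,1), t=1.5322 (wall)
  → r_1 = 1.5322
beam 2: φ=-45°, α=240°
  d=(-0.5000,-0.8660)  start (5,1)  tX=0.9600 tY=0.6120  stride 1/|dx|=2.0000 1/|dy|=1.1547
    cross y-line → (5,0), t=0.6120 (wall)
  → r_2 = 0.6120
beam 3: φ=45°, α=330°
  d=(0.8660,-0.5000)  start (5,1)  tX=0.6004 tY=1.0600  stride 1/|dx|=1.1547 1/|dy|=2.0000
    cross x-line → (6,1), t=0.6004 (wall)
  → r_3 = 0.6004
beam 4: φ=90°, α=15°
  d=(0.9659,0.2588)  start (5,1)  tX=0.5383 tY=1.8159  stride 1/|dx|=1.0353 1/|dy|=3.8637
    cross x-line → (6,1), t=0.5383 (wall)
  → r_4 = 0.5383

ranges = [1.5322, 0.6120, 0.6004, 0.5383]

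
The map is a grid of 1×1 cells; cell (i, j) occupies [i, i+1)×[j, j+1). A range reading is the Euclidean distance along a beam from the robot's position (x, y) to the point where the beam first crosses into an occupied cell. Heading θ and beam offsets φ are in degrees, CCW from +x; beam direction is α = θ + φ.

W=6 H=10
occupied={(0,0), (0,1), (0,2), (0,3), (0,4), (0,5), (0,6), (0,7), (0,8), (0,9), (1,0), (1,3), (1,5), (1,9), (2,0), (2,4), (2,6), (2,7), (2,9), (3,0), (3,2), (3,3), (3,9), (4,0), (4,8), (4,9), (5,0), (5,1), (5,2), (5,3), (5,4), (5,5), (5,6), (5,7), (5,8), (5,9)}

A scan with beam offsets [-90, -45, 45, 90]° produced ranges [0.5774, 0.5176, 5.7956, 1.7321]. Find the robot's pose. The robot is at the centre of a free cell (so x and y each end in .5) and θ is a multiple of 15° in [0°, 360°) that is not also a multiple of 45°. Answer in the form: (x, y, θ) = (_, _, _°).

(x, y, θ) = (3.5, 7.5, 240°)

Candidates: 24 free-cell centres × 16 headings = 384 poses. Raycast each; keep the one whose scan matches to 4 dp.
  (3.5, 6.5, 285°): beam 1 = 0.5176 ≠ 0.5774 ✗
  (3.5, 7.5, 330°): beam 1 = 1.0000 ≠ 0.5774 ✗
  (1.5, 2.5, 165°): beam 1 = 0.5176 ≠ 0.5774 ✗
  …
  (3.5, 7.5, 240°): r_1=0.5774, r_2=0.5176, r_3=5.7956, r_4=1.7321 — all match ✓
Only this pose fits every beam.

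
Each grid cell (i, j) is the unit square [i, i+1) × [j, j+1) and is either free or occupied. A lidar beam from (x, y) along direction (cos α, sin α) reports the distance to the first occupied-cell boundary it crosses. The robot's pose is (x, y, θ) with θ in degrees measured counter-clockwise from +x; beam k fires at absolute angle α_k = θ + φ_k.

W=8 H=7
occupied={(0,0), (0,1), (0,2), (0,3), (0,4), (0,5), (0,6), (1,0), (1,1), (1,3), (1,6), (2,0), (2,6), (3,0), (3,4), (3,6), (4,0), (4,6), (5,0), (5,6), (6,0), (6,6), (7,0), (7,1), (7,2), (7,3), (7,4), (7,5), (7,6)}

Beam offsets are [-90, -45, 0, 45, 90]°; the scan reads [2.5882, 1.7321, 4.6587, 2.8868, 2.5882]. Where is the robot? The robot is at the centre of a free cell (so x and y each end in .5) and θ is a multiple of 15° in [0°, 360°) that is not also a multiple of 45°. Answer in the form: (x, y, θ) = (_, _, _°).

(x, y, θ) = (5.5, 3.5, 195°)

Candidates: 27 free-cell centres × 16 headings = 432 poses. Raycast each; keep the one whose scan matches to 4 dp.
  (1.5, 5.5, 255°): beam 1 = 0.5176 ≠ 2.5882 ✗
  (5.5, 4.5, 120°): beam 1 = 1.7321 ≠ 2.5882 ✗
  (6.5, 5.5, 75°): beam 1 = 0.5176 ≠ 2.5882 ✗
  (6.5, 5.5, 255°): beam 1 = 1.9319 ≠ 2.5882 ✗
  …
  (5.5, 3.5, 195°): r_1=2.5882, r_2=1.7321, r_3=4.6587, r_4=2.8868, r_5=2.5882 — all match ✓
Only this pose fits every beam.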